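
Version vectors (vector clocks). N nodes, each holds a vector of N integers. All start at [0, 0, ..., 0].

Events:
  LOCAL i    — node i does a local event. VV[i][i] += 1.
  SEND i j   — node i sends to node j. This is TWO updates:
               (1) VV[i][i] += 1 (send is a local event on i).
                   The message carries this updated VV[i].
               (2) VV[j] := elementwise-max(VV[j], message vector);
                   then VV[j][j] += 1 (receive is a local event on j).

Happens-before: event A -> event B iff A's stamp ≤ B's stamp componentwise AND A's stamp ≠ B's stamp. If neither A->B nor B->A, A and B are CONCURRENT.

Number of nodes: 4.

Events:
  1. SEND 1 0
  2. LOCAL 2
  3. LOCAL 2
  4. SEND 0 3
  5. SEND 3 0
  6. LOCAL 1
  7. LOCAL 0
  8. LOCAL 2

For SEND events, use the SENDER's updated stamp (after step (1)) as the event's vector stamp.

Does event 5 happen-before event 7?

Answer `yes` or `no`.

Initial: VV[0]=[0, 0, 0, 0]
Initial: VV[1]=[0, 0, 0, 0]
Initial: VV[2]=[0, 0, 0, 0]
Initial: VV[3]=[0, 0, 0, 0]
Event 1: SEND 1->0: VV[1][1]++ -> VV[1]=[0, 1, 0, 0], msg_vec=[0, 1, 0, 0]; VV[0]=max(VV[0],msg_vec) then VV[0][0]++ -> VV[0]=[1, 1, 0, 0]
Event 2: LOCAL 2: VV[2][2]++ -> VV[2]=[0, 0, 1, 0]
Event 3: LOCAL 2: VV[2][2]++ -> VV[2]=[0, 0, 2, 0]
Event 4: SEND 0->3: VV[0][0]++ -> VV[0]=[2, 1, 0, 0], msg_vec=[2, 1, 0, 0]; VV[3]=max(VV[3],msg_vec) then VV[3][3]++ -> VV[3]=[2, 1, 0, 1]
Event 5: SEND 3->0: VV[3][3]++ -> VV[3]=[2, 1, 0, 2], msg_vec=[2, 1, 0, 2]; VV[0]=max(VV[0],msg_vec) then VV[0][0]++ -> VV[0]=[3, 1, 0, 2]
Event 6: LOCAL 1: VV[1][1]++ -> VV[1]=[0, 2, 0, 0]
Event 7: LOCAL 0: VV[0][0]++ -> VV[0]=[4, 1, 0, 2]
Event 8: LOCAL 2: VV[2][2]++ -> VV[2]=[0, 0, 3, 0]
Event 5 stamp: [2, 1, 0, 2]
Event 7 stamp: [4, 1, 0, 2]
[2, 1, 0, 2] <= [4, 1, 0, 2]? True. Equal? False. Happens-before: True

Answer: yes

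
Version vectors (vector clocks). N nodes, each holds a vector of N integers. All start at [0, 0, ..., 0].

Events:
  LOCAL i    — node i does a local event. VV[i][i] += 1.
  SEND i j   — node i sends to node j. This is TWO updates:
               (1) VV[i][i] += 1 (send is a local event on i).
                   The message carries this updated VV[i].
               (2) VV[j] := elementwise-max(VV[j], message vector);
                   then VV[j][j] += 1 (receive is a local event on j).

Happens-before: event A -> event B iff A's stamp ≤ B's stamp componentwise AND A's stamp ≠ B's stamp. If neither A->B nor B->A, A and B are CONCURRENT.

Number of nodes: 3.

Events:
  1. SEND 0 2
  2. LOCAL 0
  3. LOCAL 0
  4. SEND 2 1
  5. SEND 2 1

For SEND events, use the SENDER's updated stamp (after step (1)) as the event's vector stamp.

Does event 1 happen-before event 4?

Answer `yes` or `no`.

Answer: yes

Derivation:
Initial: VV[0]=[0, 0, 0]
Initial: VV[1]=[0, 0, 0]
Initial: VV[2]=[0, 0, 0]
Event 1: SEND 0->2: VV[0][0]++ -> VV[0]=[1, 0, 0], msg_vec=[1, 0, 0]; VV[2]=max(VV[2],msg_vec) then VV[2][2]++ -> VV[2]=[1, 0, 1]
Event 2: LOCAL 0: VV[0][0]++ -> VV[0]=[2, 0, 0]
Event 3: LOCAL 0: VV[0][0]++ -> VV[0]=[3, 0, 0]
Event 4: SEND 2->1: VV[2][2]++ -> VV[2]=[1, 0, 2], msg_vec=[1, 0, 2]; VV[1]=max(VV[1],msg_vec) then VV[1][1]++ -> VV[1]=[1, 1, 2]
Event 5: SEND 2->1: VV[2][2]++ -> VV[2]=[1, 0, 3], msg_vec=[1, 0, 3]; VV[1]=max(VV[1],msg_vec) then VV[1][1]++ -> VV[1]=[1, 2, 3]
Event 1 stamp: [1, 0, 0]
Event 4 stamp: [1, 0, 2]
[1, 0, 0] <= [1, 0, 2]? True. Equal? False. Happens-before: True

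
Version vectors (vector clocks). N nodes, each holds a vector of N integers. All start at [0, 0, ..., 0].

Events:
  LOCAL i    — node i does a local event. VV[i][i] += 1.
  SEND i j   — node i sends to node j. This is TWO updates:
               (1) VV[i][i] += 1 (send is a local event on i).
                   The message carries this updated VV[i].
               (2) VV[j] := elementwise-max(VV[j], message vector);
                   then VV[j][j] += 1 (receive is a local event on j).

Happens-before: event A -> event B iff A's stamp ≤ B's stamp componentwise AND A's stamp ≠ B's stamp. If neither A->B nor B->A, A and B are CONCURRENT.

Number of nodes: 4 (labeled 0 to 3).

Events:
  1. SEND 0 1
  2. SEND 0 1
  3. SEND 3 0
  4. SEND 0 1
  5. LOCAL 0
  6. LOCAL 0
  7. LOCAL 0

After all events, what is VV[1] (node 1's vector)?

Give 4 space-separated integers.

Answer: 4 3 0 1

Derivation:
Initial: VV[0]=[0, 0, 0, 0]
Initial: VV[1]=[0, 0, 0, 0]
Initial: VV[2]=[0, 0, 0, 0]
Initial: VV[3]=[0, 0, 0, 0]
Event 1: SEND 0->1: VV[0][0]++ -> VV[0]=[1, 0, 0, 0], msg_vec=[1, 0, 0, 0]; VV[1]=max(VV[1],msg_vec) then VV[1][1]++ -> VV[1]=[1, 1, 0, 0]
Event 2: SEND 0->1: VV[0][0]++ -> VV[0]=[2, 0, 0, 0], msg_vec=[2, 0, 0, 0]; VV[1]=max(VV[1],msg_vec) then VV[1][1]++ -> VV[1]=[2, 2, 0, 0]
Event 3: SEND 3->0: VV[3][3]++ -> VV[3]=[0, 0, 0, 1], msg_vec=[0, 0, 0, 1]; VV[0]=max(VV[0],msg_vec) then VV[0][0]++ -> VV[0]=[3, 0, 0, 1]
Event 4: SEND 0->1: VV[0][0]++ -> VV[0]=[4, 0, 0, 1], msg_vec=[4, 0, 0, 1]; VV[1]=max(VV[1],msg_vec) then VV[1][1]++ -> VV[1]=[4, 3, 0, 1]
Event 5: LOCAL 0: VV[0][0]++ -> VV[0]=[5, 0, 0, 1]
Event 6: LOCAL 0: VV[0][0]++ -> VV[0]=[6, 0, 0, 1]
Event 7: LOCAL 0: VV[0][0]++ -> VV[0]=[7, 0, 0, 1]
Final vectors: VV[0]=[7, 0, 0, 1]; VV[1]=[4, 3, 0, 1]; VV[2]=[0, 0, 0, 0]; VV[3]=[0, 0, 0, 1]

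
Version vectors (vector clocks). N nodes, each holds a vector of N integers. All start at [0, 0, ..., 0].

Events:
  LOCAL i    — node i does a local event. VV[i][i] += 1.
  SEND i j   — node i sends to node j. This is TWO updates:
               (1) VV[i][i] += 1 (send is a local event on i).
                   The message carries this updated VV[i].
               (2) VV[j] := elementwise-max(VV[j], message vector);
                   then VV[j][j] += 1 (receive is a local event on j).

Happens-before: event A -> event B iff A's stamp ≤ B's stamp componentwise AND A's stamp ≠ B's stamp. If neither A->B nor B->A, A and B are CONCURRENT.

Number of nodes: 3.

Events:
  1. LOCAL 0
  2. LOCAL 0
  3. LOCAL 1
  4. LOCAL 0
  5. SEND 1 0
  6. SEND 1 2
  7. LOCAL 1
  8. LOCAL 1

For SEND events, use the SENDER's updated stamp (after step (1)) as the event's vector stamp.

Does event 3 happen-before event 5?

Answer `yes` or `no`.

Initial: VV[0]=[0, 0, 0]
Initial: VV[1]=[0, 0, 0]
Initial: VV[2]=[0, 0, 0]
Event 1: LOCAL 0: VV[0][0]++ -> VV[0]=[1, 0, 0]
Event 2: LOCAL 0: VV[0][0]++ -> VV[0]=[2, 0, 0]
Event 3: LOCAL 1: VV[1][1]++ -> VV[1]=[0, 1, 0]
Event 4: LOCAL 0: VV[0][0]++ -> VV[0]=[3, 0, 0]
Event 5: SEND 1->0: VV[1][1]++ -> VV[1]=[0, 2, 0], msg_vec=[0, 2, 0]; VV[0]=max(VV[0],msg_vec) then VV[0][0]++ -> VV[0]=[4, 2, 0]
Event 6: SEND 1->2: VV[1][1]++ -> VV[1]=[0, 3, 0], msg_vec=[0, 3, 0]; VV[2]=max(VV[2],msg_vec) then VV[2][2]++ -> VV[2]=[0, 3, 1]
Event 7: LOCAL 1: VV[1][1]++ -> VV[1]=[0, 4, 0]
Event 8: LOCAL 1: VV[1][1]++ -> VV[1]=[0, 5, 0]
Event 3 stamp: [0, 1, 0]
Event 5 stamp: [0, 2, 0]
[0, 1, 0] <= [0, 2, 0]? True. Equal? False. Happens-before: True

Answer: yes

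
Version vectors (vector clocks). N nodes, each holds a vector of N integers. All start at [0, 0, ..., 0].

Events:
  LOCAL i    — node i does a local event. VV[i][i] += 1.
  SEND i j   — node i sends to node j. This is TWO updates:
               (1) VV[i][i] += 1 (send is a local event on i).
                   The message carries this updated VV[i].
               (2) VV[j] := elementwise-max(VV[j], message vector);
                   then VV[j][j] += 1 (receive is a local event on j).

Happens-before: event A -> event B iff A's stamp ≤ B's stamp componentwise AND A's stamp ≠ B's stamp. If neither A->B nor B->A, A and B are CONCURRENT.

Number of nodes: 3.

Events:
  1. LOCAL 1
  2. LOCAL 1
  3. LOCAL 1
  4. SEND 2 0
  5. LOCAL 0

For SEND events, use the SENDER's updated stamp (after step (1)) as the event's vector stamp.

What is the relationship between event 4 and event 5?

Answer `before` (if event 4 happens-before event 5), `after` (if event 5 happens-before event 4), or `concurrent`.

Initial: VV[0]=[0, 0, 0]
Initial: VV[1]=[0, 0, 0]
Initial: VV[2]=[0, 0, 0]
Event 1: LOCAL 1: VV[1][1]++ -> VV[1]=[0, 1, 0]
Event 2: LOCAL 1: VV[1][1]++ -> VV[1]=[0, 2, 0]
Event 3: LOCAL 1: VV[1][1]++ -> VV[1]=[0, 3, 0]
Event 4: SEND 2->0: VV[2][2]++ -> VV[2]=[0, 0, 1], msg_vec=[0, 0, 1]; VV[0]=max(VV[0],msg_vec) then VV[0][0]++ -> VV[0]=[1, 0, 1]
Event 5: LOCAL 0: VV[0][0]++ -> VV[0]=[2, 0, 1]
Event 4 stamp: [0, 0, 1]
Event 5 stamp: [2, 0, 1]
[0, 0, 1] <= [2, 0, 1]? True
[2, 0, 1] <= [0, 0, 1]? False
Relation: before

Answer: before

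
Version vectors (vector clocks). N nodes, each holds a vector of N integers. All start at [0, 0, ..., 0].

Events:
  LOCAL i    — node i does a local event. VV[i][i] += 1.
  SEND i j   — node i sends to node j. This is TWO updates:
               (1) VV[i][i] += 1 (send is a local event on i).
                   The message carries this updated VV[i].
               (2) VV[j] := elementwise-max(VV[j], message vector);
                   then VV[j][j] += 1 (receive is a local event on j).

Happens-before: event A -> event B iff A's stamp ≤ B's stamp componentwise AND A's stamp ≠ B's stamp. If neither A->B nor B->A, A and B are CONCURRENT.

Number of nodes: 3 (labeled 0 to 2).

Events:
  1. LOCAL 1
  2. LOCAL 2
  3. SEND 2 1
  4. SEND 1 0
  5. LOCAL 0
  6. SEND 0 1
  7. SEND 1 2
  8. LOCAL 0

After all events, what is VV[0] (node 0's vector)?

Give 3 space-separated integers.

Answer: 4 3 2

Derivation:
Initial: VV[0]=[0, 0, 0]
Initial: VV[1]=[0, 0, 0]
Initial: VV[2]=[0, 0, 0]
Event 1: LOCAL 1: VV[1][1]++ -> VV[1]=[0, 1, 0]
Event 2: LOCAL 2: VV[2][2]++ -> VV[2]=[0, 0, 1]
Event 3: SEND 2->1: VV[2][2]++ -> VV[2]=[0, 0, 2], msg_vec=[0, 0, 2]; VV[1]=max(VV[1],msg_vec) then VV[1][1]++ -> VV[1]=[0, 2, 2]
Event 4: SEND 1->0: VV[1][1]++ -> VV[1]=[0, 3, 2], msg_vec=[0, 3, 2]; VV[0]=max(VV[0],msg_vec) then VV[0][0]++ -> VV[0]=[1, 3, 2]
Event 5: LOCAL 0: VV[0][0]++ -> VV[0]=[2, 3, 2]
Event 6: SEND 0->1: VV[0][0]++ -> VV[0]=[3, 3, 2], msg_vec=[3, 3, 2]; VV[1]=max(VV[1],msg_vec) then VV[1][1]++ -> VV[1]=[3, 4, 2]
Event 7: SEND 1->2: VV[1][1]++ -> VV[1]=[3, 5, 2], msg_vec=[3, 5, 2]; VV[2]=max(VV[2],msg_vec) then VV[2][2]++ -> VV[2]=[3, 5, 3]
Event 8: LOCAL 0: VV[0][0]++ -> VV[0]=[4, 3, 2]
Final vectors: VV[0]=[4, 3, 2]; VV[1]=[3, 5, 2]; VV[2]=[3, 5, 3]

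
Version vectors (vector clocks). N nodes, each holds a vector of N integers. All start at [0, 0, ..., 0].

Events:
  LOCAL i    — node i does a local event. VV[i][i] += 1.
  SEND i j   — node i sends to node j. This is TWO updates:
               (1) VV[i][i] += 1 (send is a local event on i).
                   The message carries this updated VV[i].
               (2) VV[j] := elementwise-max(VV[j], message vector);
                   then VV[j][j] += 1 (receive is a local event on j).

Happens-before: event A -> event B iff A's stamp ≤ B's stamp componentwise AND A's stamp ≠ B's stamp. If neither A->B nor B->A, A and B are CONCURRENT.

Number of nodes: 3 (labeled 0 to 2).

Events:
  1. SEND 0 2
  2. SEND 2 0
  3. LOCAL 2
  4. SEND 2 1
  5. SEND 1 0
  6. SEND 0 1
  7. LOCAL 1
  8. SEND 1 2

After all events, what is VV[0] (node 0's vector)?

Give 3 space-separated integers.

Initial: VV[0]=[0, 0, 0]
Initial: VV[1]=[0, 0, 0]
Initial: VV[2]=[0, 0, 0]
Event 1: SEND 0->2: VV[0][0]++ -> VV[0]=[1, 0, 0], msg_vec=[1, 0, 0]; VV[2]=max(VV[2],msg_vec) then VV[2][2]++ -> VV[2]=[1, 0, 1]
Event 2: SEND 2->0: VV[2][2]++ -> VV[2]=[1, 0, 2], msg_vec=[1, 0, 2]; VV[0]=max(VV[0],msg_vec) then VV[0][0]++ -> VV[0]=[2, 0, 2]
Event 3: LOCAL 2: VV[2][2]++ -> VV[2]=[1, 0, 3]
Event 4: SEND 2->1: VV[2][2]++ -> VV[2]=[1, 0, 4], msg_vec=[1, 0, 4]; VV[1]=max(VV[1],msg_vec) then VV[1][1]++ -> VV[1]=[1, 1, 4]
Event 5: SEND 1->0: VV[1][1]++ -> VV[1]=[1, 2, 4], msg_vec=[1, 2, 4]; VV[0]=max(VV[0],msg_vec) then VV[0][0]++ -> VV[0]=[3, 2, 4]
Event 6: SEND 0->1: VV[0][0]++ -> VV[0]=[4, 2, 4], msg_vec=[4, 2, 4]; VV[1]=max(VV[1],msg_vec) then VV[1][1]++ -> VV[1]=[4, 3, 4]
Event 7: LOCAL 1: VV[1][1]++ -> VV[1]=[4, 4, 4]
Event 8: SEND 1->2: VV[1][1]++ -> VV[1]=[4, 5, 4], msg_vec=[4, 5, 4]; VV[2]=max(VV[2],msg_vec) then VV[2][2]++ -> VV[2]=[4, 5, 5]
Final vectors: VV[0]=[4, 2, 4]; VV[1]=[4, 5, 4]; VV[2]=[4, 5, 5]

Answer: 4 2 4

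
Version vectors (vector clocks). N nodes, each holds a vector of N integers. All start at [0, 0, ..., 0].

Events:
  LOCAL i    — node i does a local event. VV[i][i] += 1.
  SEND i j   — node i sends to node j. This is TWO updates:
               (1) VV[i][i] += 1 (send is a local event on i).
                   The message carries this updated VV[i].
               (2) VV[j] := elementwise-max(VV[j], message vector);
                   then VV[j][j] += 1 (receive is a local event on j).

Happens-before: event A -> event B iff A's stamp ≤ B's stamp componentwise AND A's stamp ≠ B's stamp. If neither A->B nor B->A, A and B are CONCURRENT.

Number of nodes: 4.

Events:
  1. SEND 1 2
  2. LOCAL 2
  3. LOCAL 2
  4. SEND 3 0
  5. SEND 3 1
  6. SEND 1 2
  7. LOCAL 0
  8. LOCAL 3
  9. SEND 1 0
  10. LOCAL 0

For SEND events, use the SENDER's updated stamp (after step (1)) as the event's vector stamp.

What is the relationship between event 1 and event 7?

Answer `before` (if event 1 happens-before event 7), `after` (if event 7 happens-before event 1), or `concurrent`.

Answer: concurrent

Derivation:
Initial: VV[0]=[0, 0, 0, 0]
Initial: VV[1]=[0, 0, 0, 0]
Initial: VV[2]=[0, 0, 0, 0]
Initial: VV[3]=[0, 0, 0, 0]
Event 1: SEND 1->2: VV[1][1]++ -> VV[1]=[0, 1, 0, 0], msg_vec=[0, 1, 0, 0]; VV[2]=max(VV[2],msg_vec) then VV[2][2]++ -> VV[2]=[0, 1, 1, 0]
Event 2: LOCAL 2: VV[2][2]++ -> VV[2]=[0, 1, 2, 0]
Event 3: LOCAL 2: VV[2][2]++ -> VV[2]=[0, 1, 3, 0]
Event 4: SEND 3->0: VV[3][3]++ -> VV[3]=[0, 0, 0, 1], msg_vec=[0, 0, 0, 1]; VV[0]=max(VV[0],msg_vec) then VV[0][0]++ -> VV[0]=[1, 0, 0, 1]
Event 5: SEND 3->1: VV[3][3]++ -> VV[3]=[0, 0, 0, 2], msg_vec=[0, 0, 0, 2]; VV[1]=max(VV[1],msg_vec) then VV[1][1]++ -> VV[1]=[0, 2, 0, 2]
Event 6: SEND 1->2: VV[1][1]++ -> VV[1]=[0, 3, 0, 2], msg_vec=[0, 3, 0, 2]; VV[2]=max(VV[2],msg_vec) then VV[2][2]++ -> VV[2]=[0, 3, 4, 2]
Event 7: LOCAL 0: VV[0][0]++ -> VV[0]=[2, 0, 0, 1]
Event 8: LOCAL 3: VV[3][3]++ -> VV[3]=[0, 0, 0, 3]
Event 9: SEND 1->0: VV[1][1]++ -> VV[1]=[0, 4, 0, 2], msg_vec=[0, 4, 0, 2]; VV[0]=max(VV[0],msg_vec) then VV[0][0]++ -> VV[0]=[3, 4, 0, 2]
Event 10: LOCAL 0: VV[0][0]++ -> VV[0]=[4, 4, 0, 2]
Event 1 stamp: [0, 1, 0, 0]
Event 7 stamp: [2, 0, 0, 1]
[0, 1, 0, 0] <= [2, 0, 0, 1]? False
[2, 0, 0, 1] <= [0, 1, 0, 0]? False
Relation: concurrent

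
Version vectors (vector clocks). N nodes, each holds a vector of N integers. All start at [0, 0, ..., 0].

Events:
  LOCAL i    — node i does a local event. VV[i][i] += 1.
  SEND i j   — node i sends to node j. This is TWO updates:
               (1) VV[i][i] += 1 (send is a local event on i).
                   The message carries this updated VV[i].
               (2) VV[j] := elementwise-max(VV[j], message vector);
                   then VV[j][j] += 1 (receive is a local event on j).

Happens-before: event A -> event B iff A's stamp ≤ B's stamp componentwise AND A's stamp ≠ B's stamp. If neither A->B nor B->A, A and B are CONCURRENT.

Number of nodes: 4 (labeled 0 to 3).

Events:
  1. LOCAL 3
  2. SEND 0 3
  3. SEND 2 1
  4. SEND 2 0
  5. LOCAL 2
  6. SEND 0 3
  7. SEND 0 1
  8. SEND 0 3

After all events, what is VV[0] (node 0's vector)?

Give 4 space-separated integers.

Answer: 5 0 2 0

Derivation:
Initial: VV[0]=[0, 0, 0, 0]
Initial: VV[1]=[0, 0, 0, 0]
Initial: VV[2]=[0, 0, 0, 0]
Initial: VV[3]=[0, 0, 0, 0]
Event 1: LOCAL 3: VV[3][3]++ -> VV[3]=[0, 0, 0, 1]
Event 2: SEND 0->3: VV[0][0]++ -> VV[0]=[1, 0, 0, 0], msg_vec=[1, 0, 0, 0]; VV[3]=max(VV[3],msg_vec) then VV[3][3]++ -> VV[3]=[1, 0, 0, 2]
Event 3: SEND 2->1: VV[2][2]++ -> VV[2]=[0, 0, 1, 0], msg_vec=[0, 0, 1, 0]; VV[1]=max(VV[1],msg_vec) then VV[1][1]++ -> VV[1]=[0, 1, 1, 0]
Event 4: SEND 2->0: VV[2][2]++ -> VV[2]=[0, 0, 2, 0], msg_vec=[0, 0, 2, 0]; VV[0]=max(VV[0],msg_vec) then VV[0][0]++ -> VV[0]=[2, 0, 2, 0]
Event 5: LOCAL 2: VV[2][2]++ -> VV[2]=[0, 0, 3, 0]
Event 6: SEND 0->3: VV[0][0]++ -> VV[0]=[3, 0, 2, 0], msg_vec=[3, 0, 2, 0]; VV[3]=max(VV[3],msg_vec) then VV[3][3]++ -> VV[3]=[3, 0, 2, 3]
Event 7: SEND 0->1: VV[0][0]++ -> VV[0]=[4, 0, 2, 0], msg_vec=[4, 0, 2, 0]; VV[1]=max(VV[1],msg_vec) then VV[1][1]++ -> VV[1]=[4, 2, 2, 0]
Event 8: SEND 0->3: VV[0][0]++ -> VV[0]=[5, 0, 2, 0], msg_vec=[5, 0, 2, 0]; VV[3]=max(VV[3],msg_vec) then VV[3][3]++ -> VV[3]=[5, 0, 2, 4]
Final vectors: VV[0]=[5, 0, 2, 0]; VV[1]=[4, 2, 2, 0]; VV[2]=[0, 0, 3, 0]; VV[3]=[5, 0, 2, 4]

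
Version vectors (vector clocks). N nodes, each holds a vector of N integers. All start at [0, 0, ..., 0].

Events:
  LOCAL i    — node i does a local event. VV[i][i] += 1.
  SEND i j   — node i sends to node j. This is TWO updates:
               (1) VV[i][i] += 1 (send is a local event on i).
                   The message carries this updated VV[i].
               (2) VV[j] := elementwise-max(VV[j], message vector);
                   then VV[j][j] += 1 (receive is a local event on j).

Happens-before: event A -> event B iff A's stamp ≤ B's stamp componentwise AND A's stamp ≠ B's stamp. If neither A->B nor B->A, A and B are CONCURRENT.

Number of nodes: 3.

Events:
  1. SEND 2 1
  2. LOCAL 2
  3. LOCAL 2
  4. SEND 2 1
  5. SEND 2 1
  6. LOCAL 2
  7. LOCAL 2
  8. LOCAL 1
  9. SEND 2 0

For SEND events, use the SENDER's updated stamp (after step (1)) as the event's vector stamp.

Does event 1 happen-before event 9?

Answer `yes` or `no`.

Answer: yes

Derivation:
Initial: VV[0]=[0, 0, 0]
Initial: VV[1]=[0, 0, 0]
Initial: VV[2]=[0, 0, 0]
Event 1: SEND 2->1: VV[2][2]++ -> VV[2]=[0, 0, 1], msg_vec=[0, 0, 1]; VV[1]=max(VV[1],msg_vec) then VV[1][1]++ -> VV[1]=[0, 1, 1]
Event 2: LOCAL 2: VV[2][2]++ -> VV[2]=[0, 0, 2]
Event 3: LOCAL 2: VV[2][2]++ -> VV[2]=[0, 0, 3]
Event 4: SEND 2->1: VV[2][2]++ -> VV[2]=[0, 0, 4], msg_vec=[0, 0, 4]; VV[1]=max(VV[1],msg_vec) then VV[1][1]++ -> VV[1]=[0, 2, 4]
Event 5: SEND 2->1: VV[2][2]++ -> VV[2]=[0, 0, 5], msg_vec=[0, 0, 5]; VV[1]=max(VV[1],msg_vec) then VV[1][1]++ -> VV[1]=[0, 3, 5]
Event 6: LOCAL 2: VV[2][2]++ -> VV[2]=[0, 0, 6]
Event 7: LOCAL 2: VV[2][2]++ -> VV[2]=[0, 0, 7]
Event 8: LOCAL 1: VV[1][1]++ -> VV[1]=[0, 4, 5]
Event 9: SEND 2->0: VV[2][2]++ -> VV[2]=[0, 0, 8], msg_vec=[0, 0, 8]; VV[0]=max(VV[0],msg_vec) then VV[0][0]++ -> VV[0]=[1, 0, 8]
Event 1 stamp: [0, 0, 1]
Event 9 stamp: [0, 0, 8]
[0, 0, 1] <= [0, 0, 8]? True. Equal? False. Happens-before: True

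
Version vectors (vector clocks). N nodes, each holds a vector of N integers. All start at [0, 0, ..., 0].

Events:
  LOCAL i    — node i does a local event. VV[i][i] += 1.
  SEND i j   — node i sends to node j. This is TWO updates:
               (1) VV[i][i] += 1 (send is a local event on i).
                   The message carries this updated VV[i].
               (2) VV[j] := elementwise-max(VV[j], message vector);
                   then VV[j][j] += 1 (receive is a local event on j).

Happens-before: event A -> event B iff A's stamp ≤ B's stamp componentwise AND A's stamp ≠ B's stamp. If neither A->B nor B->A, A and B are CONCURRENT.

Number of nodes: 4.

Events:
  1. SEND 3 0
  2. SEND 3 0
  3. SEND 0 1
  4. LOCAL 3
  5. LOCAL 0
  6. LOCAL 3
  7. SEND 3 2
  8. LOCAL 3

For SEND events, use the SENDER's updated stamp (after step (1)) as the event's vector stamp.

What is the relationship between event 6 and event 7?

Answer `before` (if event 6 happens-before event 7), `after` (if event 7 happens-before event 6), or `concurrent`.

Initial: VV[0]=[0, 0, 0, 0]
Initial: VV[1]=[0, 0, 0, 0]
Initial: VV[2]=[0, 0, 0, 0]
Initial: VV[3]=[0, 0, 0, 0]
Event 1: SEND 3->0: VV[3][3]++ -> VV[3]=[0, 0, 0, 1], msg_vec=[0, 0, 0, 1]; VV[0]=max(VV[0],msg_vec) then VV[0][0]++ -> VV[0]=[1, 0, 0, 1]
Event 2: SEND 3->0: VV[3][3]++ -> VV[3]=[0, 0, 0, 2], msg_vec=[0, 0, 0, 2]; VV[0]=max(VV[0],msg_vec) then VV[0][0]++ -> VV[0]=[2, 0, 0, 2]
Event 3: SEND 0->1: VV[0][0]++ -> VV[0]=[3, 0, 0, 2], msg_vec=[3, 0, 0, 2]; VV[1]=max(VV[1],msg_vec) then VV[1][1]++ -> VV[1]=[3, 1, 0, 2]
Event 4: LOCAL 3: VV[3][3]++ -> VV[3]=[0, 0, 0, 3]
Event 5: LOCAL 0: VV[0][0]++ -> VV[0]=[4, 0, 0, 2]
Event 6: LOCAL 3: VV[3][3]++ -> VV[3]=[0, 0, 0, 4]
Event 7: SEND 3->2: VV[3][3]++ -> VV[3]=[0, 0, 0, 5], msg_vec=[0, 0, 0, 5]; VV[2]=max(VV[2],msg_vec) then VV[2][2]++ -> VV[2]=[0, 0, 1, 5]
Event 8: LOCAL 3: VV[3][3]++ -> VV[3]=[0, 0, 0, 6]
Event 6 stamp: [0, 0, 0, 4]
Event 7 stamp: [0, 0, 0, 5]
[0, 0, 0, 4] <= [0, 0, 0, 5]? True
[0, 0, 0, 5] <= [0, 0, 0, 4]? False
Relation: before

Answer: before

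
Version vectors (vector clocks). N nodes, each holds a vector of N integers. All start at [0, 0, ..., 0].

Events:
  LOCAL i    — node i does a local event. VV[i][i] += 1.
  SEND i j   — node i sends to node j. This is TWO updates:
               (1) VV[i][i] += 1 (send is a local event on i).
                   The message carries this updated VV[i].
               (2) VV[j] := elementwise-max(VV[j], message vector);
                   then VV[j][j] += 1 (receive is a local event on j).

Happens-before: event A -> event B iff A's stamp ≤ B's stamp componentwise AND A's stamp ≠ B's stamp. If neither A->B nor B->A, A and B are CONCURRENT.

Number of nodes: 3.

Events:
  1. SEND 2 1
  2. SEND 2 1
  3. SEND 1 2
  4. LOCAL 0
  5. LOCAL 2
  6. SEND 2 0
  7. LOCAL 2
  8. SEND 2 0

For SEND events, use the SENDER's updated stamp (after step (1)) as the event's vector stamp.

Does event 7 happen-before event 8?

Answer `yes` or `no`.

Initial: VV[0]=[0, 0, 0]
Initial: VV[1]=[0, 0, 0]
Initial: VV[2]=[0, 0, 0]
Event 1: SEND 2->1: VV[2][2]++ -> VV[2]=[0, 0, 1], msg_vec=[0, 0, 1]; VV[1]=max(VV[1],msg_vec) then VV[1][1]++ -> VV[1]=[0, 1, 1]
Event 2: SEND 2->1: VV[2][2]++ -> VV[2]=[0, 0, 2], msg_vec=[0, 0, 2]; VV[1]=max(VV[1],msg_vec) then VV[1][1]++ -> VV[1]=[0, 2, 2]
Event 3: SEND 1->2: VV[1][1]++ -> VV[1]=[0, 3, 2], msg_vec=[0, 3, 2]; VV[2]=max(VV[2],msg_vec) then VV[2][2]++ -> VV[2]=[0, 3, 3]
Event 4: LOCAL 0: VV[0][0]++ -> VV[0]=[1, 0, 0]
Event 5: LOCAL 2: VV[2][2]++ -> VV[2]=[0, 3, 4]
Event 6: SEND 2->0: VV[2][2]++ -> VV[2]=[0, 3, 5], msg_vec=[0, 3, 5]; VV[0]=max(VV[0],msg_vec) then VV[0][0]++ -> VV[0]=[2, 3, 5]
Event 7: LOCAL 2: VV[2][2]++ -> VV[2]=[0, 3, 6]
Event 8: SEND 2->0: VV[2][2]++ -> VV[2]=[0, 3, 7], msg_vec=[0, 3, 7]; VV[0]=max(VV[0],msg_vec) then VV[0][0]++ -> VV[0]=[3, 3, 7]
Event 7 stamp: [0, 3, 6]
Event 8 stamp: [0, 3, 7]
[0, 3, 6] <= [0, 3, 7]? True. Equal? False. Happens-before: True

Answer: yes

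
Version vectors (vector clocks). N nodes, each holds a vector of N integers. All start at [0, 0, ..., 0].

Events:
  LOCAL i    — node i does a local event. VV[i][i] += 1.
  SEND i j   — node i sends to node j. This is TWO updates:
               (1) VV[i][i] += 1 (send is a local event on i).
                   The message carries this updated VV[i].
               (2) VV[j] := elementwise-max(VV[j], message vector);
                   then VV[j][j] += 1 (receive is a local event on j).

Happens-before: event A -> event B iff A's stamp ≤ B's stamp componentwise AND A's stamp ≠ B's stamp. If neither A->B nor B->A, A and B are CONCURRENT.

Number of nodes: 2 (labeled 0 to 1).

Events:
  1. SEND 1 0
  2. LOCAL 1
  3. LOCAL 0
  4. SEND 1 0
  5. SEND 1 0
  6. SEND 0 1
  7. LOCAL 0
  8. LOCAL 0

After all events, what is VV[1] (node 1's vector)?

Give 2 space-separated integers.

Initial: VV[0]=[0, 0]
Initial: VV[1]=[0, 0]
Event 1: SEND 1->0: VV[1][1]++ -> VV[1]=[0, 1], msg_vec=[0, 1]; VV[0]=max(VV[0],msg_vec) then VV[0][0]++ -> VV[0]=[1, 1]
Event 2: LOCAL 1: VV[1][1]++ -> VV[1]=[0, 2]
Event 3: LOCAL 0: VV[0][0]++ -> VV[0]=[2, 1]
Event 4: SEND 1->0: VV[1][1]++ -> VV[1]=[0, 3], msg_vec=[0, 3]; VV[0]=max(VV[0],msg_vec) then VV[0][0]++ -> VV[0]=[3, 3]
Event 5: SEND 1->0: VV[1][1]++ -> VV[1]=[0, 4], msg_vec=[0, 4]; VV[0]=max(VV[0],msg_vec) then VV[0][0]++ -> VV[0]=[4, 4]
Event 6: SEND 0->1: VV[0][0]++ -> VV[0]=[5, 4], msg_vec=[5, 4]; VV[1]=max(VV[1],msg_vec) then VV[1][1]++ -> VV[1]=[5, 5]
Event 7: LOCAL 0: VV[0][0]++ -> VV[0]=[6, 4]
Event 8: LOCAL 0: VV[0][0]++ -> VV[0]=[7, 4]
Final vectors: VV[0]=[7, 4]; VV[1]=[5, 5]

Answer: 5 5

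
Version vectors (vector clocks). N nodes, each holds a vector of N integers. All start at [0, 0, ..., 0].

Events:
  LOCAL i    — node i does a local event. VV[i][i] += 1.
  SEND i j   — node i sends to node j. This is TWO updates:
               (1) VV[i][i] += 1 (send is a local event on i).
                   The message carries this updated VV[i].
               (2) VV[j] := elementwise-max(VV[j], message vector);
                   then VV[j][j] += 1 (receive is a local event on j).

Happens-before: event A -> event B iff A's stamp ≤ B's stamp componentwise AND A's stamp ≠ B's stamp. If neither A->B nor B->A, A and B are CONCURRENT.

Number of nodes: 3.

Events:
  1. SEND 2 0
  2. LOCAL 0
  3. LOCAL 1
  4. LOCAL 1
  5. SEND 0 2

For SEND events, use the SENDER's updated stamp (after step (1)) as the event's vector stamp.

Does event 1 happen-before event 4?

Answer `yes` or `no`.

Answer: no

Derivation:
Initial: VV[0]=[0, 0, 0]
Initial: VV[1]=[0, 0, 0]
Initial: VV[2]=[0, 0, 0]
Event 1: SEND 2->0: VV[2][2]++ -> VV[2]=[0, 0, 1], msg_vec=[0, 0, 1]; VV[0]=max(VV[0],msg_vec) then VV[0][0]++ -> VV[0]=[1, 0, 1]
Event 2: LOCAL 0: VV[0][0]++ -> VV[0]=[2, 0, 1]
Event 3: LOCAL 1: VV[1][1]++ -> VV[1]=[0, 1, 0]
Event 4: LOCAL 1: VV[1][1]++ -> VV[1]=[0, 2, 0]
Event 5: SEND 0->2: VV[0][0]++ -> VV[0]=[3, 0, 1], msg_vec=[3, 0, 1]; VV[2]=max(VV[2],msg_vec) then VV[2][2]++ -> VV[2]=[3, 0, 2]
Event 1 stamp: [0, 0, 1]
Event 4 stamp: [0, 2, 0]
[0, 0, 1] <= [0, 2, 0]? False. Equal? False. Happens-before: False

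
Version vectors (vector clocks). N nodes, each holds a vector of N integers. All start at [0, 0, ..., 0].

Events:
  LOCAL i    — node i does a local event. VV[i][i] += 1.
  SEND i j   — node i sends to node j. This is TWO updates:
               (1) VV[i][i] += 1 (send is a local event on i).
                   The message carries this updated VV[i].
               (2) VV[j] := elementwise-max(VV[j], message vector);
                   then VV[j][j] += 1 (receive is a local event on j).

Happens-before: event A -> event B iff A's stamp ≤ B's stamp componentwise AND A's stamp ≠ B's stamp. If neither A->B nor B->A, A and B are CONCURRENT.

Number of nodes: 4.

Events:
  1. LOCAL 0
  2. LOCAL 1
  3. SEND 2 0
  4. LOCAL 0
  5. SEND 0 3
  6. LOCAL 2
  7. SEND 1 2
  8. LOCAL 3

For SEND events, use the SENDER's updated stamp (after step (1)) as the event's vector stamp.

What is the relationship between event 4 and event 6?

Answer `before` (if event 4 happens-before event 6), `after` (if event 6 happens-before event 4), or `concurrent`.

Answer: concurrent

Derivation:
Initial: VV[0]=[0, 0, 0, 0]
Initial: VV[1]=[0, 0, 0, 0]
Initial: VV[2]=[0, 0, 0, 0]
Initial: VV[3]=[0, 0, 0, 0]
Event 1: LOCAL 0: VV[0][0]++ -> VV[0]=[1, 0, 0, 0]
Event 2: LOCAL 1: VV[1][1]++ -> VV[1]=[0, 1, 0, 0]
Event 3: SEND 2->0: VV[2][2]++ -> VV[2]=[0, 0, 1, 0], msg_vec=[0, 0, 1, 0]; VV[0]=max(VV[0],msg_vec) then VV[0][0]++ -> VV[0]=[2, 0, 1, 0]
Event 4: LOCAL 0: VV[0][0]++ -> VV[0]=[3, 0, 1, 0]
Event 5: SEND 0->3: VV[0][0]++ -> VV[0]=[4, 0, 1, 0], msg_vec=[4, 0, 1, 0]; VV[3]=max(VV[3],msg_vec) then VV[3][3]++ -> VV[3]=[4, 0, 1, 1]
Event 6: LOCAL 2: VV[2][2]++ -> VV[2]=[0, 0, 2, 0]
Event 7: SEND 1->2: VV[1][1]++ -> VV[1]=[0, 2, 0, 0], msg_vec=[0, 2, 0, 0]; VV[2]=max(VV[2],msg_vec) then VV[2][2]++ -> VV[2]=[0, 2, 3, 0]
Event 8: LOCAL 3: VV[3][3]++ -> VV[3]=[4, 0, 1, 2]
Event 4 stamp: [3, 0, 1, 0]
Event 6 stamp: [0, 0, 2, 0]
[3, 0, 1, 0] <= [0, 0, 2, 0]? False
[0, 0, 2, 0] <= [3, 0, 1, 0]? False
Relation: concurrent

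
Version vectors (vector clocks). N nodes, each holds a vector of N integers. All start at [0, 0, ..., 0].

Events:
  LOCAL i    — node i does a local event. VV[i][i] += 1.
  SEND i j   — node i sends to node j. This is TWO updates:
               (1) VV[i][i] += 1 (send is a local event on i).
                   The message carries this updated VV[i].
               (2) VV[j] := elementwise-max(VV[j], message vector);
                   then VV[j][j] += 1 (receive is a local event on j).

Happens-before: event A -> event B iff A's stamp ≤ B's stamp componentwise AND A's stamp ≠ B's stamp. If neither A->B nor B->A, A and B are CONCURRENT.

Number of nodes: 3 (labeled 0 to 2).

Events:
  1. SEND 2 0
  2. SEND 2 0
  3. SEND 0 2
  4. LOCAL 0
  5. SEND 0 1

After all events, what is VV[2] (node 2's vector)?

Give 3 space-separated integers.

Initial: VV[0]=[0, 0, 0]
Initial: VV[1]=[0, 0, 0]
Initial: VV[2]=[0, 0, 0]
Event 1: SEND 2->0: VV[2][2]++ -> VV[2]=[0, 0, 1], msg_vec=[0, 0, 1]; VV[0]=max(VV[0],msg_vec) then VV[0][0]++ -> VV[0]=[1, 0, 1]
Event 2: SEND 2->0: VV[2][2]++ -> VV[2]=[0, 0, 2], msg_vec=[0, 0, 2]; VV[0]=max(VV[0],msg_vec) then VV[0][0]++ -> VV[0]=[2, 0, 2]
Event 3: SEND 0->2: VV[0][0]++ -> VV[0]=[3, 0, 2], msg_vec=[3, 0, 2]; VV[2]=max(VV[2],msg_vec) then VV[2][2]++ -> VV[2]=[3, 0, 3]
Event 4: LOCAL 0: VV[0][0]++ -> VV[0]=[4, 0, 2]
Event 5: SEND 0->1: VV[0][0]++ -> VV[0]=[5, 0, 2], msg_vec=[5, 0, 2]; VV[1]=max(VV[1],msg_vec) then VV[1][1]++ -> VV[1]=[5, 1, 2]
Final vectors: VV[0]=[5, 0, 2]; VV[1]=[5, 1, 2]; VV[2]=[3, 0, 3]

Answer: 3 0 3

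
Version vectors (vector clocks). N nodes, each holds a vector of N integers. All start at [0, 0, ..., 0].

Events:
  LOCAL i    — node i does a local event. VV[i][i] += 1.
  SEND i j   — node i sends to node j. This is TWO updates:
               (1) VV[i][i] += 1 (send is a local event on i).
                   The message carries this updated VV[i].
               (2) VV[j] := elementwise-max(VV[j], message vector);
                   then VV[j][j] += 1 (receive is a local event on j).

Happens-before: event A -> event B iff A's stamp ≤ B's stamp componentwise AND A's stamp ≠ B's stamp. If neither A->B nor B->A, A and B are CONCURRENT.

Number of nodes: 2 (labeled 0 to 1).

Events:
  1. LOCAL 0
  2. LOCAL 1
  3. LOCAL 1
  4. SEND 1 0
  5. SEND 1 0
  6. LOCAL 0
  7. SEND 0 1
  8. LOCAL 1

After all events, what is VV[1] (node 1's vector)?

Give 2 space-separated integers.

Answer: 5 6

Derivation:
Initial: VV[0]=[0, 0]
Initial: VV[1]=[0, 0]
Event 1: LOCAL 0: VV[0][0]++ -> VV[0]=[1, 0]
Event 2: LOCAL 1: VV[1][1]++ -> VV[1]=[0, 1]
Event 3: LOCAL 1: VV[1][1]++ -> VV[1]=[0, 2]
Event 4: SEND 1->0: VV[1][1]++ -> VV[1]=[0, 3], msg_vec=[0, 3]; VV[0]=max(VV[0],msg_vec) then VV[0][0]++ -> VV[0]=[2, 3]
Event 5: SEND 1->0: VV[1][1]++ -> VV[1]=[0, 4], msg_vec=[0, 4]; VV[0]=max(VV[0],msg_vec) then VV[0][0]++ -> VV[0]=[3, 4]
Event 6: LOCAL 0: VV[0][0]++ -> VV[0]=[4, 4]
Event 7: SEND 0->1: VV[0][0]++ -> VV[0]=[5, 4], msg_vec=[5, 4]; VV[1]=max(VV[1],msg_vec) then VV[1][1]++ -> VV[1]=[5, 5]
Event 8: LOCAL 1: VV[1][1]++ -> VV[1]=[5, 6]
Final vectors: VV[0]=[5, 4]; VV[1]=[5, 6]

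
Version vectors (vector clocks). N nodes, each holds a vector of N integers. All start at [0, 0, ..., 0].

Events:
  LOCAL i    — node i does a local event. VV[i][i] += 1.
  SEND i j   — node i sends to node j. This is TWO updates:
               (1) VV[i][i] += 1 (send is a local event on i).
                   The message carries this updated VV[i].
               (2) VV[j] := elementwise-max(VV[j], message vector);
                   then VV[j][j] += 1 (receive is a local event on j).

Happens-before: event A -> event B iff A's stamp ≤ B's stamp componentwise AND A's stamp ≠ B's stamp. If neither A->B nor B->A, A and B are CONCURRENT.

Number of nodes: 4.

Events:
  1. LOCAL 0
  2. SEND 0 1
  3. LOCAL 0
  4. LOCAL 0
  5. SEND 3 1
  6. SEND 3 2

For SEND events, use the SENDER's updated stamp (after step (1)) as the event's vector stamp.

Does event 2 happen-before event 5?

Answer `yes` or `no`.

Answer: no

Derivation:
Initial: VV[0]=[0, 0, 0, 0]
Initial: VV[1]=[0, 0, 0, 0]
Initial: VV[2]=[0, 0, 0, 0]
Initial: VV[3]=[0, 0, 0, 0]
Event 1: LOCAL 0: VV[0][0]++ -> VV[0]=[1, 0, 0, 0]
Event 2: SEND 0->1: VV[0][0]++ -> VV[0]=[2, 0, 0, 0], msg_vec=[2, 0, 0, 0]; VV[1]=max(VV[1],msg_vec) then VV[1][1]++ -> VV[1]=[2, 1, 0, 0]
Event 3: LOCAL 0: VV[0][0]++ -> VV[0]=[3, 0, 0, 0]
Event 4: LOCAL 0: VV[0][0]++ -> VV[0]=[4, 0, 0, 0]
Event 5: SEND 3->1: VV[3][3]++ -> VV[3]=[0, 0, 0, 1], msg_vec=[0, 0, 0, 1]; VV[1]=max(VV[1],msg_vec) then VV[1][1]++ -> VV[1]=[2, 2, 0, 1]
Event 6: SEND 3->2: VV[3][3]++ -> VV[3]=[0, 0, 0, 2], msg_vec=[0, 0, 0, 2]; VV[2]=max(VV[2],msg_vec) then VV[2][2]++ -> VV[2]=[0, 0, 1, 2]
Event 2 stamp: [2, 0, 0, 0]
Event 5 stamp: [0, 0, 0, 1]
[2, 0, 0, 0] <= [0, 0, 0, 1]? False. Equal? False. Happens-before: False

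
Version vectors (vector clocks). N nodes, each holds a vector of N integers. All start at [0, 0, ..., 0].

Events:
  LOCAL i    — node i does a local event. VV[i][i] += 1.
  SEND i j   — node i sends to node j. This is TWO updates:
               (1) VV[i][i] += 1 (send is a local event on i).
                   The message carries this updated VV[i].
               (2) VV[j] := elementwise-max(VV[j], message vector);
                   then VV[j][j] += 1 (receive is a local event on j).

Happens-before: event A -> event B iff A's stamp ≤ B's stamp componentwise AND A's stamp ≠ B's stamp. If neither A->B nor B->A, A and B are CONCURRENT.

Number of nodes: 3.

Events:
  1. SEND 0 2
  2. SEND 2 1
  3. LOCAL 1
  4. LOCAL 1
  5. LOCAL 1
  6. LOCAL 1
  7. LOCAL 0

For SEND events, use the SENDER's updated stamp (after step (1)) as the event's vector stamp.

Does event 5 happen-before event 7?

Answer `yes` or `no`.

Answer: no

Derivation:
Initial: VV[0]=[0, 0, 0]
Initial: VV[1]=[0, 0, 0]
Initial: VV[2]=[0, 0, 0]
Event 1: SEND 0->2: VV[0][0]++ -> VV[0]=[1, 0, 0], msg_vec=[1, 0, 0]; VV[2]=max(VV[2],msg_vec) then VV[2][2]++ -> VV[2]=[1, 0, 1]
Event 2: SEND 2->1: VV[2][2]++ -> VV[2]=[1, 0, 2], msg_vec=[1, 0, 2]; VV[1]=max(VV[1],msg_vec) then VV[1][1]++ -> VV[1]=[1, 1, 2]
Event 3: LOCAL 1: VV[1][1]++ -> VV[1]=[1, 2, 2]
Event 4: LOCAL 1: VV[1][1]++ -> VV[1]=[1, 3, 2]
Event 5: LOCAL 1: VV[1][1]++ -> VV[1]=[1, 4, 2]
Event 6: LOCAL 1: VV[1][1]++ -> VV[1]=[1, 5, 2]
Event 7: LOCAL 0: VV[0][0]++ -> VV[0]=[2, 0, 0]
Event 5 stamp: [1, 4, 2]
Event 7 stamp: [2, 0, 0]
[1, 4, 2] <= [2, 0, 0]? False. Equal? False. Happens-before: False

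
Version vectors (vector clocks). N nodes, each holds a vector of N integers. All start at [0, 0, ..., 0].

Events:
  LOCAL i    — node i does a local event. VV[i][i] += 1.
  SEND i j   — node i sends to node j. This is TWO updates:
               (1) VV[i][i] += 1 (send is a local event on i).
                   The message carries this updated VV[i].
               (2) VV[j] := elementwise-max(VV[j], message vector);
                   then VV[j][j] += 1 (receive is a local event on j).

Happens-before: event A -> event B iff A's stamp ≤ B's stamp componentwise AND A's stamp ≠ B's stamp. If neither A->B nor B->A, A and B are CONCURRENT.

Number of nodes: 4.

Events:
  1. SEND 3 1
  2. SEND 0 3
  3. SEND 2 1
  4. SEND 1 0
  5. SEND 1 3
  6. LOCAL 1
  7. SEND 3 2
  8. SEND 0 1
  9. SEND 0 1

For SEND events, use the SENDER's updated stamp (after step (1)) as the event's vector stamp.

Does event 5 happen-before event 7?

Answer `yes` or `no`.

Initial: VV[0]=[0, 0, 0, 0]
Initial: VV[1]=[0, 0, 0, 0]
Initial: VV[2]=[0, 0, 0, 0]
Initial: VV[3]=[0, 0, 0, 0]
Event 1: SEND 3->1: VV[3][3]++ -> VV[3]=[0, 0, 0, 1], msg_vec=[0, 0, 0, 1]; VV[1]=max(VV[1],msg_vec) then VV[1][1]++ -> VV[1]=[0, 1, 0, 1]
Event 2: SEND 0->3: VV[0][0]++ -> VV[0]=[1, 0, 0, 0], msg_vec=[1, 0, 0, 0]; VV[3]=max(VV[3],msg_vec) then VV[3][3]++ -> VV[3]=[1, 0, 0, 2]
Event 3: SEND 2->1: VV[2][2]++ -> VV[2]=[0, 0, 1, 0], msg_vec=[0, 0, 1, 0]; VV[1]=max(VV[1],msg_vec) then VV[1][1]++ -> VV[1]=[0, 2, 1, 1]
Event 4: SEND 1->0: VV[1][1]++ -> VV[1]=[0, 3, 1, 1], msg_vec=[0, 3, 1, 1]; VV[0]=max(VV[0],msg_vec) then VV[0][0]++ -> VV[0]=[2, 3, 1, 1]
Event 5: SEND 1->3: VV[1][1]++ -> VV[1]=[0, 4, 1, 1], msg_vec=[0, 4, 1, 1]; VV[3]=max(VV[3],msg_vec) then VV[3][3]++ -> VV[3]=[1, 4, 1, 3]
Event 6: LOCAL 1: VV[1][1]++ -> VV[1]=[0, 5, 1, 1]
Event 7: SEND 3->2: VV[3][3]++ -> VV[3]=[1, 4, 1, 4], msg_vec=[1, 4, 1, 4]; VV[2]=max(VV[2],msg_vec) then VV[2][2]++ -> VV[2]=[1, 4, 2, 4]
Event 8: SEND 0->1: VV[0][0]++ -> VV[0]=[3, 3, 1, 1], msg_vec=[3, 3, 1, 1]; VV[1]=max(VV[1],msg_vec) then VV[1][1]++ -> VV[1]=[3, 6, 1, 1]
Event 9: SEND 0->1: VV[0][0]++ -> VV[0]=[4, 3, 1, 1], msg_vec=[4, 3, 1, 1]; VV[1]=max(VV[1],msg_vec) then VV[1][1]++ -> VV[1]=[4, 7, 1, 1]
Event 5 stamp: [0, 4, 1, 1]
Event 7 stamp: [1, 4, 1, 4]
[0, 4, 1, 1] <= [1, 4, 1, 4]? True. Equal? False. Happens-before: True

Answer: yes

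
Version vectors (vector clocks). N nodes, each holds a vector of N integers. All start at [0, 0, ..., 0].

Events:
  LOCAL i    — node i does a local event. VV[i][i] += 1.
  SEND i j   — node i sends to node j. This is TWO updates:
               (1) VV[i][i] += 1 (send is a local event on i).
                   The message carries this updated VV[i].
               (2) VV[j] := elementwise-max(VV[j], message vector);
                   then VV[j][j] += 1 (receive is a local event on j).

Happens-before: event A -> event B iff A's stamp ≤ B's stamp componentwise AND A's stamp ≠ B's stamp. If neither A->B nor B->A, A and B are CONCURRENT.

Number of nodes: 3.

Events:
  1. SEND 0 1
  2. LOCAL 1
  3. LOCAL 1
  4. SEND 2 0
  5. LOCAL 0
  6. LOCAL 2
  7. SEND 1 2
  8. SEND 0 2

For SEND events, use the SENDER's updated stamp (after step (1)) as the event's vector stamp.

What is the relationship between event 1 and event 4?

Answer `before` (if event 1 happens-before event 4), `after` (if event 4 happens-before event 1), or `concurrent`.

Answer: concurrent

Derivation:
Initial: VV[0]=[0, 0, 0]
Initial: VV[1]=[0, 0, 0]
Initial: VV[2]=[0, 0, 0]
Event 1: SEND 0->1: VV[0][0]++ -> VV[0]=[1, 0, 0], msg_vec=[1, 0, 0]; VV[1]=max(VV[1],msg_vec) then VV[1][1]++ -> VV[1]=[1, 1, 0]
Event 2: LOCAL 1: VV[1][1]++ -> VV[1]=[1, 2, 0]
Event 3: LOCAL 1: VV[1][1]++ -> VV[1]=[1, 3, 0]
Event 4: SEND 2->0: VV[2][2]++ -> VV[2]=[0, 0, 1], msg_vec=[0, 0, 1]; VV[0]=max(VV[0],msg_vec) then VV[0][0]++ -> VV[0]=[2, 0, 1]
Event 5: LOCAL 0: VV[0][0]++ -> VV[0]=[3, 0, 1]
Event 6: LOCAL 2: VV[2][2]++ -> VV[2]=[0, 0, 2]
Event 7: SEND 1->2: VV[1][1]++ -> VV[1]=[1, 4, 0], msg_vec=[1, 4, 0]; VV[2]=max(VV[2],msg_vec) then VV[2][2]++ -> VV[2]=[1, 4, 3]
Event 8: SEND 0->2: VV[0][0]++ -> VV[0]=[4, 0, 1], msg_vec=[4, 0, 1]; VV[2]=max(VV[2],msg_vec) then VV[2][2]++ -> VV[2]=[4, 4, 4]
Event 1 stamp: [1, 0, 0]
Event 4 stamp: [0, 0, 1]
[1, 0, 0] <= [0, 0, 1]? False
[0, 0, 1] <= [1, 0, 0]? False
Relation: concurrent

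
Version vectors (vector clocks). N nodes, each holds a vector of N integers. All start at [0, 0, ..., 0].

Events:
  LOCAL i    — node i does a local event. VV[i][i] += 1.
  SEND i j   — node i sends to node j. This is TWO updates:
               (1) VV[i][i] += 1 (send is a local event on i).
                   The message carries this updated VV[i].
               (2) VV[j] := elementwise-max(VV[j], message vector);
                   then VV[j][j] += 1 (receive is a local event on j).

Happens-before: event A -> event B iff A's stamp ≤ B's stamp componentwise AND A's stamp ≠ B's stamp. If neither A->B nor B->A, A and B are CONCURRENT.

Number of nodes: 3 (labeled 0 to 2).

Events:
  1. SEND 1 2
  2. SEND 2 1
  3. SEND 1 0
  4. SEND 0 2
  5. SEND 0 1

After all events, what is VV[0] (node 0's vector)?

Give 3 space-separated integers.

Answer: 3 3 2

Derivation:
Initial: VV[0]=[0, 0, 0]
Initial: VV[1]=[0, 0, 0]
Initial: VV[2]=[0, 0, 0]
Event 1: SEND 1->2: VV[1][1]++ -> VV[1]=[0, 1, 0], msg_vec=[0, 1, 0]; VV[2]=max(VV[2],msg_vec) then VV[2][2]++ -> VV[2]=[0, 1, 1]
Event 2: SEND 2->1: VV[2][2]++ -> VV[2]=[0, 1, 2], msg_vec=[0, 1, 2]; VV[1]=max(VV[1],msg_vec) then VV[1][1]++ -> VV[1]=[0, 2, 2]
Event 3: SEND 1->0: VV[1][1]++ -> VV[1]=[0, 3, 2], msg_vec=[0, 3, 2]; VV[0]=max(VV[0],msg_vec) then VV[0][0]++ -> VV[0]=[1, 3, 2]
Event 4: SEND 0->2: VV[0][0]++ -> VV[0]=[2, 3, 2], msg_vec=[2, 3, 2]; VV[2]=max(VV[2],msg_vec) then VV[2][2]++ -> VV[2]=[2, 3, 3]
Event 5: SEND 0->1: VV[0][0]++ -> VV[0]=[3, 3, 2], msg_vec=[3, 3, 2]; VV[1]=max(VV[1],msg_vec) then VV[1][1]++ -> VV[1]=[3, 4, 2]
Final vectors: VV[0]=[3, 3, 2]; VV[1]=[3, 4, 2]; VV[2]=[2, 3, 3]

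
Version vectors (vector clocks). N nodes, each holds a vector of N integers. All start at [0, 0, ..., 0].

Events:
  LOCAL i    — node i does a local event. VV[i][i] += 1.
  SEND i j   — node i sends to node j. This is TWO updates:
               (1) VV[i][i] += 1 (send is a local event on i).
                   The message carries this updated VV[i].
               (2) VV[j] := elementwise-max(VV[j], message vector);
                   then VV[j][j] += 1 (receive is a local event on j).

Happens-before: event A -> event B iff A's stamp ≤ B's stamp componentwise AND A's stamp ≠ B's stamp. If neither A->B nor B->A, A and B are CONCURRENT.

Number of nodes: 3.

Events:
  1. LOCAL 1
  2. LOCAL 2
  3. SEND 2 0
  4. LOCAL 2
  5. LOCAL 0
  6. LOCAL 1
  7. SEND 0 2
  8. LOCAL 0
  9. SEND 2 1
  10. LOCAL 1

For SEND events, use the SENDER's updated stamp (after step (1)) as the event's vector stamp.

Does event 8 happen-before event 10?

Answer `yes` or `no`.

Initial: VV[0]=[0, 0, 0]
Initial: VV[1]=[0, 0, 0]
Initial: VV[2]=[0, 0, 0]
Event 1: LOCAL 1: VV[1][1]++ -> VV[1]=[0, 1, 0]
Event 2: LOCAL 2: VV[2][2]++ -> VV[2]=[0, 0, 1]
Event 3: SEND 2->0: VV[2][2]++ -> VV[2]=[0, 0, 2], msg_vec=[0, 0, 2]; VV[0]=max(VV[0],msg_vec) then VV[0][0]++ -> VV[0]=[1, 0, 2]
Event 4: LOCAL 2: VV[2][2]++ -> VV[2]=[0, 0, 3]
Event 5: LOCAL 0: VV[0][0]++ -> VV[0]=[2, 0, 2]
Event 6: LOCAL 1: VV[1][1]++ -> VV[1]=[0, 2, 0]
Event 7: SEND 0->2: VV[0][0]++ -> VV[0]=[3, 0, 2], msg_vec=[3, 0, 2]; VV[2]=max(VV[2],msg_vec) then VV[2][2]++ -> VV[2]=[3, 0, 4]
Event 8: LOCAL 0: VV[0][0]++ -> VV[0]=[4, 0, 2]
Event 9: SEND 2->1: VV[2][2]++ -> VV[2]=[3, 0, 5], msg_vec=[3, 0, 5]; VV[1]=max(VV[1],msg_vec) then VV[1][1]++ -> VV[1]=[3, 3, 5]
Event 10: LOCAL 1: VV[1][1]++ -> VV[1]=[3, 4, 5]
Event 8 stamp: [4, 0, 2]
Event 10 stamp: [3, 4, 5]
[4, 0, 2] <= [3, 4, 5]? False. Equal? False. Happens-before: False

Answer: no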